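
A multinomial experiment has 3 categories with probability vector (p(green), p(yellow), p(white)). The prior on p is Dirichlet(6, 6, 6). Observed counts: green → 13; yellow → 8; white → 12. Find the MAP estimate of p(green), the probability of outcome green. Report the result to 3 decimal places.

The posterior is Dirichlet(αᵢ + nᵢ) = Dirichlet(19, 14, 18).
For a Dirichlet(a₁,…,a_K) with all aᵢ > 1, the mode has j-th component (aⱼ − 1)/(Σaᵢ − K).
Here Σaᵢ = 51 and K = 3, so p(green) = (19 − 1)/(51 − 3) = 18/48 ≈ 0.375.

MAP estimate of p(green) = 0.375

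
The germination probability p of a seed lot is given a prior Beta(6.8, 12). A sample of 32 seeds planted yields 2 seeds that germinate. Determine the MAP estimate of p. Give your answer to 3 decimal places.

p̂_MAP = 0.160

Prior: Beta(6.8, 12).
Data: 2 successes in 32 trials. The binomial likelihood contributes p^2(1−p)^30, so the posterior is Beta(6.8+2, 12+30) = Beta(8.8, 42).
For Beta(a, b) with a, b > 1 the mode is (a−1)/(a+b−2) = 7.8/48.8 ≈ 0.160.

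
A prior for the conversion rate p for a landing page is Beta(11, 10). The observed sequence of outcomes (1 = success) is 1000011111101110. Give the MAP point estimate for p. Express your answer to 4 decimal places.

Prior: Beta(11, 10).
Data: 10 successes in 16 trials (from the sequence). The binomial likelihood contributes p^10(1−p)^6, so the posterior is Beta(11+10, 10+6) = Beta(21, 16).
For Beta(a, b) with a, b > 1 the mode is (a−1)/(a+b−2) = 20/35 ≈ 0.5714.

p̂_MAP = 0.5714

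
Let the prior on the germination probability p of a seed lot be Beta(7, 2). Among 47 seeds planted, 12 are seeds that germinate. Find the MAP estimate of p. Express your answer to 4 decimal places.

Prior: Beta(7, 2).
Data: 12 successes in 47 trials. The binomial likelihood contributes p^12(1−p)^35, so the posterior is Beta(7+12, 2+35) = Beta(19, 37).
For Beta(a, b) with a, b > 1 the mode is (a−1)/(a+b−2) = 18/54 ≈ 0.3333.

p̂_MAP = 0.3333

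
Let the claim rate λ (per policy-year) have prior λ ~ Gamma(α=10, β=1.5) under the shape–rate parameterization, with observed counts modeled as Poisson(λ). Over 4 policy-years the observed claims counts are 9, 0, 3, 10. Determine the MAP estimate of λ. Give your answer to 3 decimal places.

λ̂_MAP = 5.636

Σxᵢ = 9+0+3+10 = 22, with n = 4.
Posterior ∝ λ^9e^(−1.5λ) · λ^22e^(−4λ) = λ^31e^(−5.5λ), i.e. Gamma(shape=32, rate=5.5).
The mode of a Gamma(a, b) with a ≥ 1 (shape–rate) is (a−1)/b = 31/5.5 ≈ 5.636.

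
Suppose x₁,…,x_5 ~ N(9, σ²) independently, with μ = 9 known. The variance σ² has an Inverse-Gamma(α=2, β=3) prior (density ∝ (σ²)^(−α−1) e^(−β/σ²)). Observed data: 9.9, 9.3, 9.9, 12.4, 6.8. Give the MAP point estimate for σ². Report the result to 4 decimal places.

Sum of squared deviations about the known mean: SS = (9.9−9)² + (9.3−9)² + (9.9−9)² + (12.4−9)² + (6.8−9)² = 18.11.
The Normal likelihood contributes (σ²)^(−n/2) exp(−SS/(2σ²)), so the posterior is Inverse-Gamma(α + n/2, β + SS/2) = Inverse-Gamma(4.5, 12.055).
The mode of Inverse-Gamma(a, b) is b/(a+1) = 12.055/5.5 ≈ 2.1918.

σ̂²_MAP = 2.1918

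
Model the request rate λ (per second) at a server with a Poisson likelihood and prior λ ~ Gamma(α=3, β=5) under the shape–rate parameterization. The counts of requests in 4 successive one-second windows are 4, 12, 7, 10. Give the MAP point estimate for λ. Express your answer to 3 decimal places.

Σxᵢ = 4+12+7+10 = 33, with n = 4.
Posterior ∝ λ^2e^(−5λ) · λ^33e^(−4λ) = λ^35e^(−9λ), i.e. Gamma(shape=36, rate=9).
The mode of a Gamma(a, b) with a ≥ 1 (shape–rate) is (a−1)/b = 35/9 ≈ 3.889.

λ̂_MAP = 3.889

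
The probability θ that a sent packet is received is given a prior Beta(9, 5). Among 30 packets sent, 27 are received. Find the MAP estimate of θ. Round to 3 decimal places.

θ̂_MAP = 0.833

Prior: Beta(9, 5).
Data: 27 successes in 30 trials. The binomial likelihood contributes θ^27(1−θ)^3, so the posterior is Beta(9+27, 5+3) = Beta(36, 8).
For Beta(a, b) with a, b > 1 the mode is (a−1)/(a+b−2) = 35/42 ≈ 0.833.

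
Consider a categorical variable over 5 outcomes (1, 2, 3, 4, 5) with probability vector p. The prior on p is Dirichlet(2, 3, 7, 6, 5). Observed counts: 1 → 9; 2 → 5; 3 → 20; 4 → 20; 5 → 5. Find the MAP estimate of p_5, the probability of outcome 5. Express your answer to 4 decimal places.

MAP estimate: 0.1169

The posterior is Dirichlet(αᵢ + nᵢ) = Dirichlet(11, 8, 27, 26, 10).
For a Dirichlet(a₁,…,a_K) with all aᵢ > 1, the mode has j-th component (aⱼ − 1)/(Σaᵢ − K).
Here Σaᵢ = 82 and K = 5, so p_5 = (10 − 1)/(82 − 5) = 9/77 ≈ 0.1169.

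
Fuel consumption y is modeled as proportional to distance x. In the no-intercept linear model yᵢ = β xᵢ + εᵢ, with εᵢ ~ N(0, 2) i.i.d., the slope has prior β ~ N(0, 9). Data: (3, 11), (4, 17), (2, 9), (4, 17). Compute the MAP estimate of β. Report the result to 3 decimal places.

β̂_MAP = 4.135

log p(β | y) = −Σ(yᵢ − βxᵢ)²/(2·2) − β²/(2·9) + const.
Setting the derivative to zero: Σxᵢ(yᵢ − βxᵢ)/2 − β/9 = 0, so β = Σxᵢyᵢ / (Σxᵢ² + σ²/τ²).
Σxᵢyᵢ = 3·11 + 4·17 + 2·9 + 4·17 = 187; Σxᵢ² = 45; σ²/τ² = 2/9.
β̂_MAP = 187 / (45 + 2/9) = 187/(407/9) = 153/37 ≈ 4.135.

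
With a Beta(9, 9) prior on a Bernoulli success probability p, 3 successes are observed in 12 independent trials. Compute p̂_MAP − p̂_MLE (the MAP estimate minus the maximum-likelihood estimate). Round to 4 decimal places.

MAP − MLE = 0.1429

Posterior is Beta(12, 18); MAP = (12−1)/(30−2) = 11/28 ≈ 0.39286.
MLE ignores the prior: p̂_MLE = k/n = 3/12 ≈ 0.25000.
Difference = 11/28 − 3/12 = 1/7 ≈ 0.1429.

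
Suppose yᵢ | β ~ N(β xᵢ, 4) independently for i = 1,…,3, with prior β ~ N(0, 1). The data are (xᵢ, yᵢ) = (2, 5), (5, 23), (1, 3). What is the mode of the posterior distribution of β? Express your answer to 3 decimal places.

log p(β | y) = −Σ(yᵢ − βxᵢ)²/(2·4) − β²/(2·1) + const.
Setting the derivative to zero: Σxᵢ(yᵢ − βxᵢ)/4 − β/1 = 0, so β = Σxᵢyᵢ / (Σxᵢ² + σ²/τ²).
Σxᵢyᵢ = 2·5 + 5·23 + 1·3 = 128; Σxᵢ² = 30; σ²/τ² = 4.
β̂_MAP = 128 / (30 + 4) = 128/34 ≈ 3.765.

β̂_MAP = 3.765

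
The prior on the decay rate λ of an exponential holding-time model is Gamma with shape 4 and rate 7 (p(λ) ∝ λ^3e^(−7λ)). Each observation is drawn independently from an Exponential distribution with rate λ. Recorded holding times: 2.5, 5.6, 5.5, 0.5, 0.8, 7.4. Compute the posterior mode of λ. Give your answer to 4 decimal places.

The Exponential(rate=λ) likelihood is ∝ λ^n e^(−λΣtᵢ). Here n = 6 and Σtᵢ = 2.5 + 5.6 + 5.5 + 0.5 + 0.8 + 7.4 = 22.3.
Posterior ∝ λ^3e^(−7λ) · λ^6e^(−22.3λ) = λ^9e^(−29.3λ), i.e. Gamma(10, 29.3).
Mode = (a−1)/b = 9/29.3 ≈ 0.3072.

λ̂_MAP = 0.3072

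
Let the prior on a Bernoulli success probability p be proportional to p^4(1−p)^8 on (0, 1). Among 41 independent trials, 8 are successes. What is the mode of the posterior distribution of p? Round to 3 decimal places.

p̂_MAP = 0.226

The prior density ∝ p^4(1−p)^8 is the kernel of Beta(5, 9).
Data: 8 successes in 41 trials. The binomial likelihood contributes p^8(1−p)^33, so the posterior is Beta(5+8, 9+33) = Beta(13, 42).
For Beta(a, b) with a, b > 1 the mode is (a−1)/(a+b−2) = 12/53 ≈ 0.226.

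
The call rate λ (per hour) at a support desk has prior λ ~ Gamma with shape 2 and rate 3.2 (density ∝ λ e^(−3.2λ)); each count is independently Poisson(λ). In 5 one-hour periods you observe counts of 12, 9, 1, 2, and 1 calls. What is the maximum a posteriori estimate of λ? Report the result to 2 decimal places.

λ̂_MAP = 3.17

Σxᵢ = 12+9+1+2+1 = 25, with n = 5.
Posterior ∝ λe^(−3.2λ) · λ^25e^(−5λ) = λ^26e^(−8.2λ), i.e. Gamma(shape=27, rate=8.2).
The mode of a Gamma(a, b) with a ≥ 1 (shape–rate) is (a−1)/b = 26/8.2 ≈ 3.17.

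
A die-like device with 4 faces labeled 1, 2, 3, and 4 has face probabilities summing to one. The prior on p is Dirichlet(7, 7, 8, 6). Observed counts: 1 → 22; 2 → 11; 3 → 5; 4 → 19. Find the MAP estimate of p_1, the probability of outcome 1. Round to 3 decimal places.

MAP estimate: 0.346

The posterior is Dirichlet(αᵢ + nᵢ) = Dirichlet(29, 18, 13, 25).
For a Dirichlet(a₁,…,a_K) with all aᵢ > 1, the mode has j-th component (aⱼ − 1)/(Σaᵢ − K).
Here Σaᵢ = 85 and K = 4, so p_1 = (29 − 1)/(85 − 4) = 28/81 ≈ 0.346.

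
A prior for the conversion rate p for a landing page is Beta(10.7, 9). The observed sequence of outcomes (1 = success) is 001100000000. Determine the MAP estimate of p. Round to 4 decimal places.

p̂_MAP = 0.3939

Prior: Beta(10.7, 9).
Data: 2 successes in 12 trials (from the sequence). The binomial likelihood contributes p^2(1−p)^10, so the posterior is Beta(10.7+2, 9+10) = Beta(12.7, 19).
For Beta(a, b) with a, b > 1 the mode is (a−1)/(a+b−2) = 11.7/29.7 ≈ 0.3939.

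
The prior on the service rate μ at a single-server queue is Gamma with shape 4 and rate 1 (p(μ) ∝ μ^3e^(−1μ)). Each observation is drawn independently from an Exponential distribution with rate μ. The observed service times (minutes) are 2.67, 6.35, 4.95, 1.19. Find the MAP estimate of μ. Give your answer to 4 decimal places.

μ̂_MAP = 0.4332

The Exponential(rate=μ) likelihood is ∝ μ^n e^(−μΣtᵢ). Here n = 4 and Σtᵢ = 2.67 + 6.35 + 4.95 + 1.19 = 15.16.
Posterior ∝ μ^3e^(−1μ) · μ^4e^(−15.16μ) = μ^7e^(−16.16μ), i.e. Gamma(8, 16.16).
Mode = (a−1)/b = 7/16.16 ≈ 0.4332.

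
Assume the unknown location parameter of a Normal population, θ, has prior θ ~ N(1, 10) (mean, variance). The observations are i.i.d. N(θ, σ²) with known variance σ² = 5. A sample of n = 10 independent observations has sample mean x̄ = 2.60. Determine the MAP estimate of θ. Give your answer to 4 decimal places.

θ̂_MAP = 2.5238

n = 10, x̄ = 2.60.
For a Normal prior and Normal likelihood with known variance, the posterior is Normal; its mode equals its mean, the precision-weighted average.
Prior precision 1/σ₀² = 1/10 = 0.1; data precision n/σ² = 10/5 = 2.
θ̂ = (0.1·1 + 2·2.6) / (0.1 + 2) = 5.3/2.1 = 53/21 ≈ 2.5238.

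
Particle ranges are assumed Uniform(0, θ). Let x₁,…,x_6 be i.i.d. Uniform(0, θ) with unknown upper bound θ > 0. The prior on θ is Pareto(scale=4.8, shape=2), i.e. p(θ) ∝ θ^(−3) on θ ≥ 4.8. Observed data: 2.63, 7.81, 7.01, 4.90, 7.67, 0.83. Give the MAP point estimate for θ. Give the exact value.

The Uniform(0, θ) likelihood is θ^(−n) for θ ≥ max(xᵢ), zero otherwise. Here max(xᵢ) = 7.81.
Posterior ∝ θ^(−3) · θ^(−6) = θ^(−9) on θ ≥ max(4.8, 7.81) = 7.81.
This density is strictly decreasing in θ, so the posterior mode lies at the lower boundary of the support.

θ̂_MAP = 7.81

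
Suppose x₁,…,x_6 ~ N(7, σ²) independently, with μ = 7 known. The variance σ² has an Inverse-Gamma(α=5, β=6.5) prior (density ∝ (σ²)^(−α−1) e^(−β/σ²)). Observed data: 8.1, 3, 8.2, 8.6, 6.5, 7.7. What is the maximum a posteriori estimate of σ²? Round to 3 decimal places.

Sum of squared deviations about the known mean: SS = (8.1−7)² + (3−7)² + (8.2−7)² + (8.6−7)² + (6.5−7)² + (7.7−7)² = 21.95.
The Normal likelihood contributes (σ²)^(−n/2) exp(−SS/(2σ²)), so the posterior is Inverse-Gamma(α + n/2, β + SS/2) = Inverse-Gamma(8, 17.475).
The mode of Inverse-Gamma(a, b) is b/(a+1) = 17.475/9 ≈ 1.942.

σ̂²_MAP = 1.942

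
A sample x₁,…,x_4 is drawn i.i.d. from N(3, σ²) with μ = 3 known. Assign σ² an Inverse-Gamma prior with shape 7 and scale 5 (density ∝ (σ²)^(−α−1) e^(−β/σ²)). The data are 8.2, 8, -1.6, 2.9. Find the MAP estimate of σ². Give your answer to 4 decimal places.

Sum of squared deviations about the known mean: SS = (8.2−3)² + (8−3)² + (-1.6−3)² + (2.9−3)² = 73.21.
The Normal likelihood contributes (σ²)^(−n/2) exp(−SS/(2σ²)), so the posterior is Inverse-Gamma(α + n/2, β + SS/2) = Inverse-Gamma(9, 41.605).
The mode of Inverse-Gamma(a, b) is b/(a+1) = 41.605/10 ≈ 4.1605.

σ̂²_MAP = 4.1605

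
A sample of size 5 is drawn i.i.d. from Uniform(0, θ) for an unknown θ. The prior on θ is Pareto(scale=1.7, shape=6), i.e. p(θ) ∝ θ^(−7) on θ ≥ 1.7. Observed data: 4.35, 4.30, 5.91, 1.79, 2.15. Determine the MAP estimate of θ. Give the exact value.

The Uniform(0, θ) likelihood is θ^(−n) for θ ≥ max(xᵢ), zero otherwise. Here max(xᵢ) = 5.91.
Posterior ∝ θ^(−7) · θ^(−5) = θ^(−12) on θ ≥ max(1.7, 5.91) = 5.91.
This density is strictly decreasing in θ, so the posterior mode lies at the lower boundary of the support.

θ̂_MAP = 5.91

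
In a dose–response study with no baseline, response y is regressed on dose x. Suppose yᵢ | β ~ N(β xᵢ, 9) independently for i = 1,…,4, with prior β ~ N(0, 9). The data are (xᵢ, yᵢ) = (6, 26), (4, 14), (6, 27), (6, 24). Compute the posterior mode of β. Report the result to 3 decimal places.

log p(β | y) = −Σ(yᵢ − βxᵢ)²/(2·9) − β²/(2·9) + const.
Setting the derivative to zero: Σxᵢ(yᵢ − βxᵢ)/9 − β/9 = 0, so β = Σxᵢyᵢ / (Σxᵢ² + σ²/τ²).
Σxᵢyᵢ = 6·26 + 4·14 + 6·27 + 6·24 = 518; Σxᵢ² = 124; σ²/τ² = 1.
β̂_MAP = 518 / (124 + 1) = 518/125 ≈ 4.144.

β̂_MAP = 4.144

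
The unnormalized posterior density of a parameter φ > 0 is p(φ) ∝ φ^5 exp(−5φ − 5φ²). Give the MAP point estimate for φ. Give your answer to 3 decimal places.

φ̂_MAP = 0.500

ℓ'(φ) = 5/φ − 5 − 10φ. Setting this to zero and multiplying by φ: 10φ² + 5φ − 5 = 0.
φ = (−5 + √(5² + 4·10·5)) / (2·10) = (−5 + √225) / 20 = (−5 + 15)/20 = 1/2.
ℓ''(φ) = −5/φ² − 10 < 0, confirming a maximum.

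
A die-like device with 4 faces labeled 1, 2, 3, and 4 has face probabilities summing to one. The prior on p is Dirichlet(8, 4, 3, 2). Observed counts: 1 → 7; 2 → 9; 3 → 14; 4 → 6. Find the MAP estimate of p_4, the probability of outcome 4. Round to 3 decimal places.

The posterior is Dirichlet(αᵢ + nᵢ) = Dirichlet(15, 13, 17, 8).
For a Dirichlet(a₁,…,a_K) with all aᵢ > 1, the mode has j-th component (aⱼ − 1)/(Σaᵢ − K).
Here Σaᵢ = 53 and K = 4, so p_4 = (8 − 1)/(53 − 4) = 7/49 ≈ 0.143.

MAP estimate: 0.143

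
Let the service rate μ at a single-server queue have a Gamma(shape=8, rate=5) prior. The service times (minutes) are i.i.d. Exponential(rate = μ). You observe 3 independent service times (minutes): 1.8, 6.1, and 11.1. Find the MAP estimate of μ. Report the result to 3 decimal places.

The Exponential(rate=μ) likelihood is ∝ μ^n e^(−μΣtᵢ). Here n = 3 and Σtᵢ = 1.8 + 6.1 + 11.1 = 19.
Posterior ∝ μ^7e^(−5μ) · μ^3e^(−19μ) = μ^10e^(−24μ), i.e. Gamma(11, 24).
Mode = (a−1)/b = 10/24 ≈ 0.417.

μ̂_MAP = 0.417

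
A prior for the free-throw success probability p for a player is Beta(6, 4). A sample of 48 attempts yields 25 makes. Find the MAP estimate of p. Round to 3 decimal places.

p̂_MAP = 0.536

Prior: Beta(6, 4).
Data: 25 successes in 48 trials. The binomial likelihood contributes p^25(1−p)^23, so the posterior is Beta(6+25, 4+23) = Beta(31, 27).
For Beta(a, b) with a, b > 1 the mode is (a−1)/(a+b−2) = 30/56 ≈ 0.536.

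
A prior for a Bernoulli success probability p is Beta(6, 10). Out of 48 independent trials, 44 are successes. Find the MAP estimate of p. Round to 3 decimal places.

p̂_MAP = 0.790

Prior: Beta(6, 10).
Data: 44 successes in 48 trials. The binomial likelihood contributes p^44(1−p)^4, so the posterior is Beta(6+44, 10+4) = Beta(50, 14).
For Beta(a, b) with a, b > 1 the mode is (a−1)/(a+b−2) = 49/62 ≈ 0.790.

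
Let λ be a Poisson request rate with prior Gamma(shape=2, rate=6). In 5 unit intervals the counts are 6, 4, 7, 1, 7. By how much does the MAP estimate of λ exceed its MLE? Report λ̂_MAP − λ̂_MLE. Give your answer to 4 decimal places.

MAP − MLE = -2.6364

Σxᵢ = 25. Posterior is Gamma(27, 11); MAP = (27−1)/11 = 26/11 ≈ 2.36364.
MLE = x̄ = 25/5 ≈ 5.00000.
Difference = 26/11 − 25/5 = -29/11 ≈ -2.6364.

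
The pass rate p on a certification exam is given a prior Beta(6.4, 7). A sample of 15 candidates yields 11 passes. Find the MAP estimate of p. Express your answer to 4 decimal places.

p̂_MAP = 0.6212

Prior: Beta(6.4, 7).
Data: 11 successes in 15 trials. The binomial likelihood contributes p^11(1−p)^4, so the posterior is Beta(6.4+11, 7+4) = Beta(17.4, 11).
For Beta(a, b) with a, b > 1 the mode is (a−1)/(a+b−2) = 16.4/26.4 ≈ 0.6212.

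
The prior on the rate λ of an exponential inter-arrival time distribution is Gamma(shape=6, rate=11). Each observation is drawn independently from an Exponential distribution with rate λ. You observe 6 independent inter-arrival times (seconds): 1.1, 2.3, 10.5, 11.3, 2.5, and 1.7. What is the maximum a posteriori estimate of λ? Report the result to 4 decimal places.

λ̂_MAP = 0.2723

The Exponential(rate=λ) likelihood is ∝ λ^n e^(−λΣtᵢ). Here n = 6 and Σtᵢ = 1.1 + 2.3 + 10.5 + 11.3 + 2.5 + 1.7 = 29.4.
Posterior ∝ λ^5e^(−11λ) · λ^6e^(−29.4λ) = λ^11e^(−40.4λ), i.e. Gamma(12, 40.4).
Mode = (a−1)/b = 11/40.4 ≈ 0.2723.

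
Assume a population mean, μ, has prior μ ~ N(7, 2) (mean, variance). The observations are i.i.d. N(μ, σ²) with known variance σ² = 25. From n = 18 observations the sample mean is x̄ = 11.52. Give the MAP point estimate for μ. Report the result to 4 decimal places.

n = 18, x̄ = 11.52.
For a Normal prior and Normal likelihood with known variance, the posterior is Normal; its mode equals its mean, the precision-weighted average.
Prior precision 1/σ₀² = 1/2 = 0.5; data precision n/σ² = 18/25 = 0.72.
μ̂ = (0.5·7 + 0.72·11.52) / (0.5 + 0.72) = 11.7944/1.22 = 14743/1525 ≈ 9.6675.

μ̂_MAP = 9.6675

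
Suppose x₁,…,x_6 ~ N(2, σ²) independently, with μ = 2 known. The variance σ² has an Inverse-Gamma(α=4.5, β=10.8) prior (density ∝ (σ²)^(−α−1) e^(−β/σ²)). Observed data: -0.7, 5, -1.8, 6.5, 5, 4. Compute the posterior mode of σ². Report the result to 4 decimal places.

σ̂²_MAP = 5.0341

Sum of squared deviations about the known mean: SS = (-0.7−2)² + (5−2)² + (-1.8−2)² + (6.5−2)² + (5−2)² + (4−2)² = 63.98.
The Normal likelihood contributes (σ²)^(−n/2) exp(−SS/(2σ²)), so the posterior is Inverse-Gamma(α + n/2, β + SS/2) = Inverse-Gamma(7.5, 42.79).
The mode of Inverse-Gamma(a, b) is b/(a+1) = 42.79/8.5 ≈ 5.0341.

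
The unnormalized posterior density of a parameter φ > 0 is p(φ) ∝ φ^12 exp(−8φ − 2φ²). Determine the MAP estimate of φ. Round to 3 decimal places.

φ̂_MAP = 1.000

ℓ'(φ) = 12/φ − 8 − 4φ. Setting this to zero and multiplying by φ: 4φ² + 8φ − 12 = 0.
φ = (−8 + √(8² + 4·4·12)) / (2·4) = (−8 + √256) / 8 = (−8 + 16)/8 = 1.
ℓ''(φ) = −12/φ² − 4 < 0, confirming a maximum.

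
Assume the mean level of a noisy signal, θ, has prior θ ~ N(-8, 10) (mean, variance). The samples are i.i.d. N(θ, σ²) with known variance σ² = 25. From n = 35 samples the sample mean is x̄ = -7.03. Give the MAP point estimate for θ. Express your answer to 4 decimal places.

n = 35, x̄ = -7.03.
For a Normal prior and Normal likelihood with known variance, the posterior is Normal; its mode equals its mean, the precision-weighted average.
Prior precision 1/σ₀² = 1/10 = 0.1; data precision n/σ² = 35/25 = 1.4.
θ̂ = (0.1·(-8) + 1.4·(-7.03)) / (0.1 + 1.4) = (-10.642)/1.5 = -5321/750 ≈ -7.0947.

θ̂_MAP = -7.0947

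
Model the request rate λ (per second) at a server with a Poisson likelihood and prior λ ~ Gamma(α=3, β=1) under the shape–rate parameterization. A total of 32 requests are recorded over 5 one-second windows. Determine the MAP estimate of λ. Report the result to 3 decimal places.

λ̂_MAP = 5.667

Σxᵢ = 32, n = 5.
Posterior ∝ λ^2e^(−1λ) · λ^32e^(−5λ) = λ^34e^(−6λ), i.e. Gamma(shape=35, rate=6).
The mode of a Gamma(a, b) with a ≥ 1 (shape–rate) is (a−1)/b = 34/6 ≈ 5.667.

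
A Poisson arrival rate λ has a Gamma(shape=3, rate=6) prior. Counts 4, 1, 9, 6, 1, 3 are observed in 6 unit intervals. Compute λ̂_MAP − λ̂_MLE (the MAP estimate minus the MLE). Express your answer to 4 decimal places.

MAP − MLE = -1.8333

Σxᵢ = 24. Posterior is Gamma(27, 12); MAP = (27−1)/12 = 26/12 ≈ 2.16667.
MLE = x̄ = 24/6 ≈ 4.00000.
Difference = 26/12 − 24/6 = -11/6 ≈ -1.8333.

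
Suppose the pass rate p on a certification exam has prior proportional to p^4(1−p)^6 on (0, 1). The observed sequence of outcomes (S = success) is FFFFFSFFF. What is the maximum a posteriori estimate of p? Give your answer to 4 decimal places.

The prior density ∝ p^4(1−p)^6 is the kernel of Beta(5, 7).
Data: 1 success in 9 trials (from the sequence). The binomial likelihood contributes p(1−p)^8, so the posterior is Beta(5+1, 7+8) = Beta(6, 15).
For Beta(a, b) with a, b > 1 the mode is (a−1)/(a+b−2) = 5/19 ≈ 0.2632.

p̂_MAP = 0.2632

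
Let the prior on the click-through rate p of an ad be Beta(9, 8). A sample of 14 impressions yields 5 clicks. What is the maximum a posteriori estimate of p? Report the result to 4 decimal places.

Prior: Beta(9, 8).
Data: 5 successes in 14 trials. The binomial likelihood contributes p^5(1−p)^9, so the posterior is Beta(9+5, 8+9) = Beta(14, 17).
For Beta(a, b) with a, b > 1 the mode is (a−1)/(a+b−2) = 13/29 ≈ 0.4483.

p̂_MAP = 0.4483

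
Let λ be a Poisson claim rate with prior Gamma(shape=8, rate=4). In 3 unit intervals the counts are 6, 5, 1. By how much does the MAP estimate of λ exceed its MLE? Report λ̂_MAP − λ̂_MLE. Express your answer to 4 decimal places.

Σxᵢ = 12. Posterior is Gamma(20, 7); MAP = (20−1)/7 = 19/7 ≈ 2.71429.
MLE = x̄ = 12/3 ≈ 4.00000.
Difference = 19/7 − 12/3 = -9/7 ≈ -1.2857.

MAP − MLE = -1.2857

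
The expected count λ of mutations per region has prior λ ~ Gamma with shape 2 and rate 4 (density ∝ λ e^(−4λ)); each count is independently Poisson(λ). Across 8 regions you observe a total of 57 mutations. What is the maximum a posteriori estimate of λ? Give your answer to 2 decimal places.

Σxᵢ = 57, n = 8.
Posterior ∝ λe^(−4λ) · λ^57e^(−8λ) = λ^58e^(−12λ), i.e. Gamma(shape=59, rate=12).
The mode of a Gamma(a, b) with a ≥ 1 (shape–rate) is (a−1)/b = 58/12 ≈ 4.83.

λ̂_MAP = 4.83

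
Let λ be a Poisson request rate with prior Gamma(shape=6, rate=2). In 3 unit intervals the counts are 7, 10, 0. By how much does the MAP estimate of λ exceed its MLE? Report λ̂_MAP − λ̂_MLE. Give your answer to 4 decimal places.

Σxᵢ = 17. Posterior is Gamma(23, 5); MAP = (23−1)/5 = 22/5 ≈ 4.40000.
MLE = x̄ = 17/3 ≈ 5.66667.
Difference = 22/5 − 17/3 = -19/15 ≈ -1.2667.

MAP − MLE = -1.2667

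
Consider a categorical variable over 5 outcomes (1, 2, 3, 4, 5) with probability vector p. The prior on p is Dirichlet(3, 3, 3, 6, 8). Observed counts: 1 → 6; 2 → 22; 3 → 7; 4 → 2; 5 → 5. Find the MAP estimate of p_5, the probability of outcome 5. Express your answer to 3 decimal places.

MAP estimate: 0.200

The posterior is Dirichlet(αᵢ + nᵢ) = Dirichlet(9, 25, 10, 8, 13).
For a Dirichlet(a₁,…,a_K) with all aᵢ > 1, the mode has j-th component (aⱼ − 1)/(Σaᵢ − K).
Here Σaᵢ = 65 and K = 5, so p_5 = (13 − 1)/(65 − 5) = 12/60 ≈ 0.200.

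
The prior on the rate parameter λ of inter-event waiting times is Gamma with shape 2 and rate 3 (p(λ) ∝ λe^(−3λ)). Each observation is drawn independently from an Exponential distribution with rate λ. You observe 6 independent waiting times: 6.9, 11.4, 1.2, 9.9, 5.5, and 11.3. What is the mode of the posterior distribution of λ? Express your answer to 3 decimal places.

λ̂_MAP = 0.142

The Exponential(rate=λ) likelihood is ∝ λ^n e^(−λΣtᵢ). Here n = 6 and Σtᵢ = 6.9 + 11.4 + 1.2 + 9.9 + 5.5 + 11.3 = 46.2.
Posterior ∝ λe^(−3λ) · λ^6e^(−46.2λ) = λ^7e^(−49.2λ), i.e. Gamma(8, 49.2).
Mode = (a−1)/b = 7/49.2 ≈ 0.142.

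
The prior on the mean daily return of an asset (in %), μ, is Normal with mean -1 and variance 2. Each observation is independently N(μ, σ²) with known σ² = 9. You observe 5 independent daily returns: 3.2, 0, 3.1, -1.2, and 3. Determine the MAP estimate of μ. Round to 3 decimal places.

μ̂_MAP = 0.379

n = 5; x̄ = (3.2 + 0 + 3.1 + (-1.2) + 3)/5 = 8.1/5 = 1.62.
For a Normal prior and Normal likelihood with known variance, the posterior is Normal; its mode equals its mean, the precision-weighted average.
Prior precision 1/σ₀² = 1/2 = 0.5; data precision n/σ² = 5/9.
μ̂ = (0.5·(-1) + (5/9)·1.62) / (0.5 + 5/9) = 0.4/(19/18) = 36/95 ≈ 0.379.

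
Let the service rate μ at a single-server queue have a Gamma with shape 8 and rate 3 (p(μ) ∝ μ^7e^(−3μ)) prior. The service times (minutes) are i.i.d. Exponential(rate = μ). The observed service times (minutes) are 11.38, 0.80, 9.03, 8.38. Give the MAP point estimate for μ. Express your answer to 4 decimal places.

The Exponential(rate=μ) likelihood is ∝ μ^n e^(−μΣtᵢ). Here n = 4 and Σtᵢ = 11.38 + 0.80 + 9.03 + 8.38 = 29.59.
Posterior ∝ μ^7e^(−3μ) · μ^4e^(−29.59μ) = μ^11e^(−32.59μ), i.e. Gamma(12, 32.59).
Mode = (a−1)/b = 11/32.59 ≈ 0.3375.

μ̂_MAP = 0.3375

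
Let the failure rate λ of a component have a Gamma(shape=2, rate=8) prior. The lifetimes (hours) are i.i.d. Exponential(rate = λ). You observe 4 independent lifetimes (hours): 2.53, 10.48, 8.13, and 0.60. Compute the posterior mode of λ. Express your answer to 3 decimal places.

The Exponential(rate=λ) likelihood is ∝ λ^n e^(−λΣtᵢ). Here n = 4 and Σtᵢ = 2.53 + 10.48 + 8.13 + 0.60 = 21.74.
Posterior ∝ λe^(−8λ) · λ^4e^(−21.74λ) = λ^5e^(−29.74λ), i.e. Gamma(6, 29.74).
Mode = (a−1)/b = 5/29.74 ≈ 0.168.

λ̂_MAP = 0.168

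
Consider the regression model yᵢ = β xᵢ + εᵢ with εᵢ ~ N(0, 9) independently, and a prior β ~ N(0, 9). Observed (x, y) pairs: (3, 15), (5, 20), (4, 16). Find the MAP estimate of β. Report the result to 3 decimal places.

β̂_MAP = 4.098

log p(β | y) = −Σ(yᵢ − βxᵢ)²/(2·9) − β²/(2·9) + const.
Setting the derivative to zero: Σxᵢ(yᵢ − βxᵢ)/9 − β/9 = 0, so β = Σxᵢyᵢ / (Σxᵢ² + σ²/τ²).
Σxᵢyᵢ = 3·15 + 5·20 + 4·16 = 209; Σxᵢ² = 50; σ²/τ² = 1.
β̂_MAP = 209 / (50 + 1) = 209/51 ≈ 4.098.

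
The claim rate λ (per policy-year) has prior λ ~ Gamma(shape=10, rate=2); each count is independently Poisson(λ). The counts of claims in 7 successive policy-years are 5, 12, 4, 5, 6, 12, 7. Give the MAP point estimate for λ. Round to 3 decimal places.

λ̂_MAP = 6.667

Σxᵢ = 5+12+4+5+6+12+7 = 51, with n = 7.
Posterior ∝ λ^9e^(−2λ) · λ^51e^(−7λ) = λ^60e^(−9λ), i.e. Gamma(shape=61, rate=9).
The mode of a Gamma(a, b) with a ≥ 1 (shape–rate) is (a−1)/b = 60/9 ≈ 6.667.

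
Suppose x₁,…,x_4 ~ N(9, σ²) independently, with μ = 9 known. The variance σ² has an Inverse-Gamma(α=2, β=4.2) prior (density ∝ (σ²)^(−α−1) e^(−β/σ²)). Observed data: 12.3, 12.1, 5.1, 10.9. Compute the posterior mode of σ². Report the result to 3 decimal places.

Sum of squared deviations about the known mean: SS = (12.3−9)² + (12.1−9)² + (5.1−9)² + (10.9−9)² = 39.32.
The Normal likelihood contributes (σ²)^(−n/2) exp(−SS/(2σ²)), so the posterior is Inverse-Gamma(α + n/2, β + SS/2) = Inverse-Gamma(4, 23.86).
The mode of Inverse-Gamma(a, b) is b/(a+1) = 23.86/5 ≈ 4.772.

σ̂²_MAP = 4.772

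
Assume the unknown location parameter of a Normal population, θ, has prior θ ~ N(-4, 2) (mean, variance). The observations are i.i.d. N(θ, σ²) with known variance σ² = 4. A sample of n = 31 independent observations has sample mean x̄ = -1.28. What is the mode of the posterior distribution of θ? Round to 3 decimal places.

n = 31, x̄ = -1.28.
For a Normal prior and Normal likelihood with known variance, the posterior is Normal; its mode equals its mean, the precision-weighted average.
Prior precision 1/σ₀² = 1/2 = 0.5; data precision n/σ² = 31/4 = 7.75.
θ̂ = (0.5·(-4) + 7.75·(-1.28)) / (0.5 + 7.75) = (-11.92)/8.25 = -1192/825 ≈ -1.445.

θ̂_MAP = -1.445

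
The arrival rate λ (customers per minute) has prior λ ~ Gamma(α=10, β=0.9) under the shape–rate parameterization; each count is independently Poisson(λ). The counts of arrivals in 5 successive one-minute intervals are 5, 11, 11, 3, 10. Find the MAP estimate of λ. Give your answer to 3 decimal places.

Σxᵢ = 5+11+11+3+10 = 40, with n = 5.
Posterior ∝ λ^9e^(−0.9λ) · λ^40e^(−5λ) = λ^49e^(−5.9λ), i.e. Gamma(shape=50, rate=5.9).
The mode of a Gamma(a, b) with a ≥ 1 (shape–rate) is (a−1)/b = 49/5.9 ≈ 8.305.

λ̂_MAP = 8.305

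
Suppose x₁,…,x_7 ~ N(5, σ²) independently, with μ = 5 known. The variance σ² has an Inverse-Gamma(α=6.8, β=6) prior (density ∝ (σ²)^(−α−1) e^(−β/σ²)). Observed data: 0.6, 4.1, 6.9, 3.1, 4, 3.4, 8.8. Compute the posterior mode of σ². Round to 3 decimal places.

Sum of squared deviations about the known mean: SS = (0.6−5)² + (4.1−5)² + (6.9−5)² + (3.1−5)² + (4−5)² + (3.4−5)² + (8.8−5)² = 45.39.
The Normal likelihood contributes (σ²)^(−n/2) exp(−SS/(2σ²)), so the posterior is Inverse-Gamma(α + n/2, β + SS/2) = Inverse-Gamma(10.3, 28.695).
The mode of Inverse-Gamma(a, b) is b/(a+1) = 28.695/11.3 ≈ 2.539.

σ̂²_MAP = 2.539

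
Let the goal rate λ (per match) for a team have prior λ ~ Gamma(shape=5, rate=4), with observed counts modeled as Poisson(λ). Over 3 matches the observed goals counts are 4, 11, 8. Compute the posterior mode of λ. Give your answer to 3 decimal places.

λ̂_MAP = 3.857

Σxᵢ = 4+11+8 = 23, with n = 3.
Posterior ∝ λ^4e^(−4λ) · λ^23e^(−3λ) = λ^27e^(−7λ), i.e. Gamma(shape=28, rate=7).
The mode of a Gamma(a, b) with a ≥ 1 (shape–rate) is (a−1)/b = 27/7 ≈ 3.857.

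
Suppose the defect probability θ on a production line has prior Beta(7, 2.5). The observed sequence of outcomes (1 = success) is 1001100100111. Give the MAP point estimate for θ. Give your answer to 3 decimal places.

Prior: Beta(7, 2.5).
Data: 7 successes in 13 trials (from the sequence). The binomial likelihood contributes θ^7(1−θ)^6, so the posterior is Beta(7+7, 2.5+6) = Beta(14, 8.5).
For Beta(a, b) with a, b > 1 the mode is (a−1)/(a+b−2) = 13/20.5 ≈ 0.634.

θ̂_MAP = 0.634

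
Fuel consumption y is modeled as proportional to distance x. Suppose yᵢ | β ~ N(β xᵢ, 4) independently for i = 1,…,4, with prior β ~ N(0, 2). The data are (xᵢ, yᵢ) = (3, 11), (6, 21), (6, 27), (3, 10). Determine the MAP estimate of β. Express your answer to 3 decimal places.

log p(β | y) = −Σ(yᵢ − βxᵢ)²/(2·4) − β²/(2·2) + const.
Setting the derivative to zero: Σxᵢ(yᵢ − βxᵢ)/4 − β/2 = 0, so β = Σxᵢyᵢ / (Σxᵢ² + σ²/τ²).
Σxᵢyᵢ = 3·11 + 6·21 + 6·27 + 3·10 = 351; Σxᵢ² = 90; σ²/τ² = 2.
β̂_MAP = 351 / (90 + 2) = 351/92 ≈ 3.815.

β̂_MAP = 3.815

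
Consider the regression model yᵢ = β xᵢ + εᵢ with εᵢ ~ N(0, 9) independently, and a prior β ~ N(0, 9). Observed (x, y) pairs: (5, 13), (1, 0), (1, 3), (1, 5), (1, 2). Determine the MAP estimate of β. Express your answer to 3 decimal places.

β̂_MAP = 2.500

log p(β | y) = −Σ(yᵢ − βxᵢ)²/(2·9) − β²/(2·9) + const.
Setting the derivative to zero: Σxᵢ(yᵢ − βxᵢ)/9 − β/9 = 0, so β = Σxᵢyᵢ / (Σxᵢ² + σ²/τ²).
Σxᵢyᵢ = 5·13 + 1·0 + 1·3 + 1·5 + 1·2 = 75; Σxᵢ² = 29; σ²/τ² = 1.
β̂_MAP = 75 / (29 + 1) = 75/30 ≈ 2.500.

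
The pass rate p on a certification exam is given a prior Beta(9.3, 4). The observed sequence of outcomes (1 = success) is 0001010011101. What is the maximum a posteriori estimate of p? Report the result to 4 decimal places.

Prior: Beta(9.3, 4).
Data: 6 successes in 13 trials (from the sequence). The binomial likelihood contributes p^6(1−p)^7, so the posterior is Beta(9.3+6, 4+7) = Beta(15.3, 11).
For Beta(a, b) with a, b > 1 the mode is (a−1)/(a+b−2) = 14.3/24.3 ≈ 0.5885.

p̂_MAP = 0.5885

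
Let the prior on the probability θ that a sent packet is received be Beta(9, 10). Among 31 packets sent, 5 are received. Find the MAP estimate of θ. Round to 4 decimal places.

θ̂_MAP = 0.2708

Prior: Beta(9, 10).
Data: 5 successes in 31 trials. The binomial likelihood contributes θ^5(1−θ)^26, so the posterior is Beta(9+5, 10+26) = Beta(14, 36).
For Beta(a, b) with a, b > 1 the mode is (a−1)/(a+b−2) = 13/48 ≈ 0.2708.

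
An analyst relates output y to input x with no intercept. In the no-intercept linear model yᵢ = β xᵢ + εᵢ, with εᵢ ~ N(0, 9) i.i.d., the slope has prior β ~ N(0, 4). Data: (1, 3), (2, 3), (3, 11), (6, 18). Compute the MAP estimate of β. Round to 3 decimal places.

β̂_MAP = 2.871

log p(β | y) = −Σ(yᵢ − βxᵢ)²/(2·9) − β²/(2·4) + const.
Setting the derivative to zero: Σxᵢ(yᵢ − βxᵢ)/9 − β/4 = 0, so β = Σxᵢyᵢ / (Σxᵢ² + σ²/τ²).
Σxᵢyᵢ = 1·3 + 2·3 + 3·11 + 6·18 = 150; Σxᵢ² = 50; σ²/τ² = 2.25.
β̂_MAP = 150 / (50 + 2.25) = 150/52.25 ≈ 2.871.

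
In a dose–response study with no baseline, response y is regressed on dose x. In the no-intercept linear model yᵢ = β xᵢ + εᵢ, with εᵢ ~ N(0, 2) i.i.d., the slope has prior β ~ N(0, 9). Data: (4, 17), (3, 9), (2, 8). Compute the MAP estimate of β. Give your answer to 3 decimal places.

β̂_MAP = 3.798

log p(β | y) = −Σ(yᵢ − βxᵢ)²/(2·2) − β²/(2·9) + const.
Setting the derivative to zero: Σxᵢ(yᵢ − βxᵢ)/2 − β/9 = 0, so β = Σxᵢyᵢ / (Σxᵢ² + σ²/τ²).
Σxᵢyᵢ = 4·17 + 3·9 + 2·8 = 111; Σxᵢ² = 29; σ²/τ² = 2/9.
β̂_MAP = 111 / (29 + 2/9) = 111/(263/9) = 999/263 ≈ 3.798.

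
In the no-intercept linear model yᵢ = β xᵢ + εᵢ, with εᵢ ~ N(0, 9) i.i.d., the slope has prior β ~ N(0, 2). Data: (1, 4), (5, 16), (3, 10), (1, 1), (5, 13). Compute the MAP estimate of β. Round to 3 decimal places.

β̂_MAP = 2.748

log p(β | y) = −Σ(yᵢ − βxᵢ)²/(2·9) − β²/(2·2) + const.
Setting the derivative to zero: Σxᵢ(yᵢ − βxᵢ)/9 − β/2 = 0, so β = Σxᵢyᵢ / (Σxᵢ² + σ²/τ²).
Σxᵢyᵢ = 1·4 + 5·16 + 3·10 + 1·1 + 5·13 = 180; Σxᵢ² = 61; σ²/τ² = 4.5.
β̂_MAP = 180 / (61 + 4.5) = 180/65.5 ≈ 2.748.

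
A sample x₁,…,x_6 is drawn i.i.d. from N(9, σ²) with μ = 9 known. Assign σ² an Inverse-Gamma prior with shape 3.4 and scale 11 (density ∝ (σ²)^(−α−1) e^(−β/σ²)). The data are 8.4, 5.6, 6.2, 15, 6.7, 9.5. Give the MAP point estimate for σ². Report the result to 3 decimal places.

Sum of squared deviations about the known mean: SS = (8.4−9)² + (5.6−9)² + (6.2−9)² + (15−9)² + (6.7−9)² + (9.5−9)² = 61.3.
The Normal likelihood contributes (σ²)^(−n/2) exp(−SS/(2σ²)), so the posterior is Inverse-Gamma(α + n/2, β + SS/2) = Inverse-Gamma(6.4, 41.65).
The mode of Inverse-Gamma(a, b) is b/(a+1) = 41.65/7.4 ≈ 5.628.

σ̂²_MAP = 5.628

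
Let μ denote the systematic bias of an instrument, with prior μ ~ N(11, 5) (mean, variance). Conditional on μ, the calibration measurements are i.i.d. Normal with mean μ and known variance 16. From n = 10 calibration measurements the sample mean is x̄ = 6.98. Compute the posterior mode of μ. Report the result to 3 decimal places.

μ̂_MAP = 7.955

n = 10, x̄ = 6.98.
For a Normal prior and Normal likelihood with known variance, the posterior is Normal; its mode equals its mean, the precision-weighted average.
Prior precision 1/σ₀² = 1/5 = 0.2; data precision n/σ² = 10/16 = 0.625.
μ̂ = (0.2·11 + 0.625·6.98) / (0.2 + 0.625) = 6.5625/0.825 = 175/22 ≈ 7.955.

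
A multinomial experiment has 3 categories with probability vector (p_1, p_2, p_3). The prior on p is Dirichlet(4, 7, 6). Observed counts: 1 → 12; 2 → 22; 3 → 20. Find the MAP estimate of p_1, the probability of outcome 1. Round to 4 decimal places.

The posterior is Dirichlet(αᵢ + nᵢ) = Dirichlet(16, 29, 26).
For a Dirichlet(a₁,…,a_K) with all aᵢ > 1, the mode has j-th component (aⱼ − 1)/(Σaᵢ − K).
Here Σaᵢ = 71 and K = 3, so p_1 = (16 − 1)/(71 − 3) = 15/68 ≈ 0.2206.

MAP estimate: 0.2206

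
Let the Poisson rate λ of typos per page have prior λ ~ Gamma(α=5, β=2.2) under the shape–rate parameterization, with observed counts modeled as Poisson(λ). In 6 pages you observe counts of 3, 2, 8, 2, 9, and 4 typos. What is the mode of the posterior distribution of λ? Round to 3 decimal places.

λ̂_MAP = 3.902

Σxᵢ = 3+2+8+2+9+4 = 28, with n = 6.
Posterior ∝ λ^4e^(−2.2λ) · λ^28e^(−6λ) = λ^32e^(−8.2λ), i.e. Gamma(shape=33, rate=8.2).
The mode of a Gamma(a, b) with a ≥ 1 (shape–rate) is (a−1)/b = 32/8.2 ≈ 3.902.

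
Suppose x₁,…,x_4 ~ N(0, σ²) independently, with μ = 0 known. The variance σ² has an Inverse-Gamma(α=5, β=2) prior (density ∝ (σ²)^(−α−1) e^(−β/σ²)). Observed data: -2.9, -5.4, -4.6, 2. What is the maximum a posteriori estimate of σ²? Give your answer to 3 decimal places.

σ̂²_MAP = 4.171

Sum of squared deviations about the known mean: SS = (-2.9−0)² + (-5.4−0)² + (-4.6−0)² + (2−0)² = 62.73.
The Normal likelihood contributes (σ²)^(−n/2) exp(−SS/(2σ²)), so the posterior is Inverse-Gamma(α + n/2, β + SS/2) = Inverse-Gamma(7, 33.365).
The mode of Inverse-Gamma(a, b) is b/(a+1) = 33.365/8 ≈ 4.171.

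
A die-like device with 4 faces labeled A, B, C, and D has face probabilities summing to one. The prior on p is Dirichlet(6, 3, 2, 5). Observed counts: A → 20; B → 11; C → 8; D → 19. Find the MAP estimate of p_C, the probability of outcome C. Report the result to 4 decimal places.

The posterior is Dirichlet(αᵢ + nᵢ) = Dirichlet(26, 14, 10, 24).
For a Dirichlet(a₁,…,a_K) with all aᵢ > 1, the mode has j-th component (aⱼ − 1)/(Σaᵢ − K).
Here Σaᵢ = 74 and K = 4, so p_C = (10 − 1)/(74 − 4) = 9/70 ≈ 0.1286.

MAP estimate of p_C = 0.1286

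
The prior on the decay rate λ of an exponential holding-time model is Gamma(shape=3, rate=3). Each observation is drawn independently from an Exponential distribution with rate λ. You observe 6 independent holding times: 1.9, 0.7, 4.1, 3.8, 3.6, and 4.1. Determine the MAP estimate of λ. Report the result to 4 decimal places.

The Exponential(rate=λ) likelihood is ∝ λ^n e^(−λΣtᵢ). Here n = 6 and Σtᵢ = 1.9 + 0.7 + 4.1 + 3.8 + 3.6 + 4.1 = 18.2.
Posterior ∝ λ^2e^(−3λ) · λ^6e^(−18.2λ) = λ^8e^(−21.2λ), i.e. Gamma(9, 21.2).
Mode = (a−1)/b = 8/21.2 ≈ 0.3774.

λ̂_MAP = 0.3774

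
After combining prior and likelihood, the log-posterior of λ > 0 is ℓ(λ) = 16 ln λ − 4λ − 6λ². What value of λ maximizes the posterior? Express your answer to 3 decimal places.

λ̂_MAP = 1.000

ℓ'(λ) = 16/λ − 4 − 12λ. Setting this to zero and multiplying by λ: 12λ² + 4λ − 16 = 0.
λ = (−4 + √(4² + 4·12·16)) / (2·12) = (−4 + √784) / 24 = (−4 + 28)/24 = 1.
ℓ''(λ) = −16/λ² − 12 < 0, confirming a maximum.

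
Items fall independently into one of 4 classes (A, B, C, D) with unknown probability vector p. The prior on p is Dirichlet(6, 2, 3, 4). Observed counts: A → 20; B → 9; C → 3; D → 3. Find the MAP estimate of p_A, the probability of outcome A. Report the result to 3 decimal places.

The posterior is Dirichlet(αᵢ + nᵢ) = Dirichlet(26, 11, 6, 7).
For a Dirichlet(a₁,…,a_K) with all aᵢ > 1, the mode has j-th component (aⱼ − 1)/(Σaᵢ − K).
Here Σaᵢ = 50 and K = 4, so p_A = (26 − 1)/(50 − 4) = 25/46 ≈ 0.543.

MAP estimate of p_A = 0.543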